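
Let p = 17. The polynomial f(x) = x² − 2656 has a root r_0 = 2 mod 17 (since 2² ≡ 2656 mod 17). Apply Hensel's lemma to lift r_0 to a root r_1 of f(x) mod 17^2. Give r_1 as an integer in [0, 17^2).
r_1 = 87 (mod 289)

Hensel's recurrence: r_{i+1} = r_i − f(r_i)·(f′(r_i))^{-1} mod 17^{i+2}, with f′(x) = 2x. Iterate:
  r_0 = 2 (mod 17)
  r_1 = 87 (mod 289)
Final: r_1 = 87, and one checks f(r_1) ≡ 0 mod 17^2.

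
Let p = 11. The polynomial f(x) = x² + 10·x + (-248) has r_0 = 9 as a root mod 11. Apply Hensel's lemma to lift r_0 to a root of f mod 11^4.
r_3 = 2825 (mod 14641)

Hensel: r_{i+1} = r_i − f(r_i)·(f′(r_i))^{-1} mod 11^{i+2}, f′(x) = 2x + 10. Iterate:
  r_0 = 9 (mod 11)
  r_1 = 42 (mod 121)
  r_2 = 163 (mod 1331)
  r_3 = 2825 (mod 14641)
Final: r = 2825 satisfies f(r) ≡ 0 mod 11^4.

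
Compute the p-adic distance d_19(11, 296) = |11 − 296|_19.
d_19(11, 296) = 1/19

Step 1 — x − y = 11 − 296 = -285. Step 2 — v_19(-285) = 1 (factor: -285 = −(19^1 · 15); the sign does not affect v_p). Step 3 — |x − y|_19 = 19^{-1} = 1/19.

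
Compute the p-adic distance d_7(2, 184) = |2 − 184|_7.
d_7(2, 184) = 1/7

Step 1 — x − y = 2 − 184 = -182. Step 2 — v_7(-182) = 1 (factor: -182 = −(7^1 · 26); the sign does not affect v_p). Step 3 — |x − y|_7 = 7^{-1} = 1/7.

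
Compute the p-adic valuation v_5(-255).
v_5(-255) = 1

v_5(n) is the largest exponent k such that 5^k divides n. Factor out: -255 = -5^1 · 51. (Sign doesn't affect v_p.) So v_5(-255) = 1.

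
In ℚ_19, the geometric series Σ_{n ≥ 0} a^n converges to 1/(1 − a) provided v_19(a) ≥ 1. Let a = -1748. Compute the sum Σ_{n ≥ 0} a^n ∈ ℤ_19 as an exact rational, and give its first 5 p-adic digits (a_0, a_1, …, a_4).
Σ a^n = 1/(1 − a) = 1/1749;  first 5 digits = (1, 3, 4, 16, 8)

v_19(a) = 1 ≥ 1, so the series converges in ℤ_19 to 1/(1 − a) = 1/(1 − (-1748)) = 1/1749. Expand this rational in ℤ_19: compute digits iteratively via d_i = x_i mod 19, x_{i+1} = (x_i − d_i)/19. The first 5 digits are (1, 3, 4, 16, 8).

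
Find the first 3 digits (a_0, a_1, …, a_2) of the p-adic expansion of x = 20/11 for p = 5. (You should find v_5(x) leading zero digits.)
(a_0, …, a_2) = (0, 4, 2)

v_5(20/11) = 1, so a_0 = ... = a_0 = 0. Factor out: x = 5^1 · u with u = 4/11 a unit in ℤ_5. Expand u iteratively via a_{v+i} = u_i mod 5, u_{i+1} = (u_i − a_{v+i})/5:
  u_0 = 4/11;  a_1 = 4;  u_1 = (u_0 − 4)/5 = -8/11
  u_1 = -8/11;  a_2 = 2;  u_2 = (u_1 − 2)/5 = -6/11
Digits: (0, 4, 2).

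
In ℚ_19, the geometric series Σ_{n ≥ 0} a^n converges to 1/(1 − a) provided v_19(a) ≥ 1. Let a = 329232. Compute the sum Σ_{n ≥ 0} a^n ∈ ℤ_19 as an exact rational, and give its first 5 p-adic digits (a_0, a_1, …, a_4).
Σ a^n = 1/(1 − a) = -1/329231;  first 5 digits = (1, 0, 0, 10, 2)

v_19(a) = 3 ≥ 1, so the series converges in ℤ_19 to 1/(1 − a) = 1/(1 − 329232) = -1/329231. Expand this rational in ℤ_19: compute digits iteratively via d_i = x_i mod 19, x_{i+1} = (x_i − d_i)/19. The first 5 digits are (1, 0, 0, 10, 2).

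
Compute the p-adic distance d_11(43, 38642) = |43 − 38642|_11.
d_11(43, 38642) = 1/1331

Step 1 — x − y = 43 − 38642 = -38599. Step 2 — v_11(-38599) = 3 (factor: -38599 = −(11^3 · 29); the sign does not affect v_p). Step 3 — |x − y|_11 = 11^{-3} = 1/1331.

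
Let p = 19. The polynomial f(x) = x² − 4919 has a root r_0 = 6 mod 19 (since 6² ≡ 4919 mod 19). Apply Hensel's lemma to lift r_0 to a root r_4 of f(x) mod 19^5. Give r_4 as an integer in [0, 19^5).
r_4 = 1974752 (mod 2476099)

Hensel's recurrence: r_{i+1} = r_i − f(r_i)·(f′(r_i))^{-1} mod 19^{i+2}, with f′(x) = 2x. Iterate:
  r_0 = 6 (mod 19)
  r_1 = 82 (mod 361)
  r_2 = 6219 (mod 6859)
  r_3 = 19937 (mod 130321)
  r_4 = 1974752 (mod 2476099)
Final: r_4 = 1974752, and one checks f(r_4) ≡ 0 mod 19^5.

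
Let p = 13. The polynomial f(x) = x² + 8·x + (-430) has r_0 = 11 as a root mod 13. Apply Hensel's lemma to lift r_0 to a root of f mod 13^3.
r_2 = 1038 (mod 2197)

Hensel: r_{i+1} = r_i − f(r_i)·(f′(r_i))^{-1} mod 13^{i+2}, f′(x) = 2x + 8. Iterate:
  r_0 = 11 (mod 13)
  r_1 = 24 (mod 169)
  r_2 = 1038 (mod 2197)
Final: r = 1038 satisfies f(r) ≡ 0 mod 13^3.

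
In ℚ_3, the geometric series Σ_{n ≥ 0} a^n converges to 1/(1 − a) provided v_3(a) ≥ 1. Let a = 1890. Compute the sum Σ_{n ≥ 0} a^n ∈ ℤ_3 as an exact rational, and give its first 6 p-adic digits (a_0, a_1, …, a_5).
Σ a^n = 1/(1 − a) = -1/1889;  first 6 digits = (1, 0, 0, 1, 2, 1)

v_3(a) = 3 ≥ 1, so the series converges in ℤ_3 to 1/(1 − a) = 1/(1 − 1890) = -1/1889. Expand this rational in ℤ_3: compute digits iteratively via d_i = x_i mod 3, x_{i+1} = (x_i − d_i)/3. The first 6 digits are (1, 0, 0, 1, 2, 1).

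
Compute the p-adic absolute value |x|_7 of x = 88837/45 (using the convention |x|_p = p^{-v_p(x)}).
|88837/45|_7 = 1/2401

Step 1 — compute v_7(x) by factoring powers of 7 out of the numerator and denominator: v_7(88837/45) = 4. Step 2 — apply |x|_p = p^{-v_p(x)} = 7^{-4} = 1/2401.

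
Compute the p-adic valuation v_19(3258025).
v_19(3258025) = 4

v_19(n) is the largest exponent k such that 19^k divides n. Factor out: 3258025 = 19^4 · 25. (Sign doesn't affect v_p.) So v_19(3258025) = 4.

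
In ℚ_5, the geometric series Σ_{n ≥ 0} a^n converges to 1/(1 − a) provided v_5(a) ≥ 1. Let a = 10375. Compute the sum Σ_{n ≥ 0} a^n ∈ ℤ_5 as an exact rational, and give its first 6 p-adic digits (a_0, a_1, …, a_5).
Σ a^n = 1/(1 − a) = -1/10374;  first 6 digits = (1, 0, 0, 3, 1, 3)

v_5(a) = 3 ≥ 1, so the series converges in ℤ_5 to 1/(1 − a) = 1/(1 − 10375) = -1/10374. Expand this rational in ℤ_5: compute digits iteratively via d_i = x_i mod 5, x_{i+1} = (x_i − d_i)/5. The first 6 digits are (1, 0, 0, 3, 1, 3).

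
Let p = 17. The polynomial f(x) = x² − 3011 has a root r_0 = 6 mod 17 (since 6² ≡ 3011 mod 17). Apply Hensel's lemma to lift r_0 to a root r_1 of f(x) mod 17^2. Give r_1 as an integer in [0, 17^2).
r_1 = 278 (mod 289)

Hensel's recurrence: r_{i+1} = r_i − f(r_i)·(f′(r_i))^{-1} mod 17^{i+2}, with f′(x) = 2x. Iterate:
  r_0 = 6 (mod 17)
  r_1 = 278 (mod 289)
Final: r_1 = 278, and one checks f(r_1) ≡ 0 mod 17^2.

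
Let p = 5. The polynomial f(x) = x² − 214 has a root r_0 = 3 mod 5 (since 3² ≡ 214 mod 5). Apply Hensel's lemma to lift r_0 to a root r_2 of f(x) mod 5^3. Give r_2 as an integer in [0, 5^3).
r_2 = 33 (mod 125)

Hensel's recurrence: r_{i+1} = r_i − f(r_i)·(f′(r_i))^{-1} mod 5^{i+2}, with f′(x) = 2x. Iterate:
  r_0 = 3 (mod 5)
  r_1 = 8 (mod 25)
  r_2 = 33 (mod 125)
Final: r_2 = 33, and one checks f(r_2) ≡ 0 mod 5^3.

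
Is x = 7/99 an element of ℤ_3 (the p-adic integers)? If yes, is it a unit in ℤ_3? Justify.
x ∉ ℤ_3 (v_3(x) = -2 < 0)

ℤ_3 = {x ∈ ℚ_3 : v_3(x) ≥ 0} and ℤ_3^× = {x ∈ ℤ_3 : v_3(x) = 0}. Here v_3(7/99) = v_3(num) − v_3(den) = -2; compare against these criteria.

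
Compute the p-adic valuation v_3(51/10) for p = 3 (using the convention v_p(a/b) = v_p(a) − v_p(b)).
v_3(51/10) = 1

Factor powers of 3 from the numerator and denominator of the reduced fraction: 51 = 3^1 · 17 and 10 = 3^0 · 10. Apply v_p(a/b) = v_p(a) − v_p(b): v_3(51/10) = 1 − 0 = 1.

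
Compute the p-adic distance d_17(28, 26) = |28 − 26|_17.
d_17(28, 26) = 1

Step 1 — x − y = 28 − 26 = 2. Step 2 — v_17(2) = 0 (factor: 2 = (17^0 · 2); the sign does not affect v_p). Step 3 — |x − y|_17 = 17^{0} = 1.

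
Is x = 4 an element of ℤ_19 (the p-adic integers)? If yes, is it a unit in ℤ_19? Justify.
x ∈ ℤ_19^× (unit); v_19(x) = 0

ℤ_19 = {x ∈ ℚ_19 : v_19(x) ≥ 0} and ℤ_19^× = {x ∈ ℤ_19 : v_19(x) = 0}. Here v_19(4) = v_19(num) − v_19(den) = 0; compare against these criteria.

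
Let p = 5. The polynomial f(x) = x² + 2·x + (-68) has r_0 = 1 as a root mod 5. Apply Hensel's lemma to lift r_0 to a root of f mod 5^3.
r_2 = 86 (mod 125)

Hensel: r_{i+1} = r_i − f(r_i)·(f′(r_i))^{-1} mod 5^{i+2}, f′(x) = 2x + 2. Iterate:
  r_0 = 1 (mod 5)
  r_1 = 11 (mod 25)
  r_2 = 86 (mod 125)
Final: r = 86 satisfies f(r) ≡ 0 mod 5^3.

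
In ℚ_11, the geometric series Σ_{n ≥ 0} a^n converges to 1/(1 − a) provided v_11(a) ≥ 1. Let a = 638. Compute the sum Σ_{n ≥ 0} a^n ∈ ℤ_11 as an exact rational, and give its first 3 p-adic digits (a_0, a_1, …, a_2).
Σ a^n = 1/(1 − a) = -1/637;  first 3 digits = (1, 3, 3)

v_11(a) = 1 ≥ 1, so the series converges in ℤ_11 to 1/(1 − a) = 1/(1 − 638) = -1/637. Expand this rational in ℤ_11: compute digits iteratively via d_i = x_i mod 11, x_{i+1} = (x_i − d_i)/11. The first 3 digits are (1, 3, 3).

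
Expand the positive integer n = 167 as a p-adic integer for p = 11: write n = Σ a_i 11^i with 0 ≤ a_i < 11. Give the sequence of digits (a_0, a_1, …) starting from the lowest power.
(a_0, a_1, …) = (2, 4, 1)

Repeated division by 11 gives the digits low-to-high: 167 = 2 + 4·11^1 + 1·11^2. Digit sequence: (2, 4, 1).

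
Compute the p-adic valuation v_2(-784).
v_2(-784) = 4

v_2(n) is the largest exponent k such that 2^k divides n. Factor out: -784 = -2^4 · 49. (Sign doesn't affect v_p.) So v_2(-784) = 4.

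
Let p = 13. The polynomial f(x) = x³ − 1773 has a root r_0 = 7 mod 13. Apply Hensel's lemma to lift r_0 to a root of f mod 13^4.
r_3 = 17856 (mod 28561)

Hensel: r_{i+1} = r_i − f(r_i)/f′(r_i) mod 13^{i+2}, where f′(x) = 3x². Iterate:
  r_0 = 7 (mod 13)
  r_1 = 111 (mod 169)
  r_2 = 280 (mod 2197)
  r_3 = 17856 (mod 28561)
Final: r = 17856 with f(r) ≡ 0 mod 13^4.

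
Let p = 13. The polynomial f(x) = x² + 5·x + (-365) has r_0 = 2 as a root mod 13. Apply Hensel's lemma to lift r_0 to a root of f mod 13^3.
r_2 = 2069 (mod 2197)

Hensel: r_{i+1} = r_i − f(r_i)·(f′(r_i))^{-1} mod 13^{i+2}, f′(x) = 2x + 5. Iterate:
  r_0 = 2 (mod 13)
  r_1 = 41 (mod 169)
  r_2 = 2069 (mod 2197)
Final: r = 2069 satisfies f(r) ≡ 0 mod 13^3.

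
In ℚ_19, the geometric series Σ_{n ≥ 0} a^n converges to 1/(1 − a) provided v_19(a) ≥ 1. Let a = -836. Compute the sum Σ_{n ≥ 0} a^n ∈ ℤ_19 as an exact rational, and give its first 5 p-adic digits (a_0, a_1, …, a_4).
Σ a^n = 1/(1 − a) = 1/837;  first 5 digits = (1, 13, 14, 18, 9)

v_19(a) = 1 ≥ 1, so the series converges in ℤ_19 to 1/(1 − a) = 1/(1 − (-836)) = 1/837. Expand this rational in ℤ_19: compute digits iteratively via d_i = x_i mod 19, x_{i+1} = (x_i − d_i)/19. The first 5 digits are (1, 13, 14, 18, 9).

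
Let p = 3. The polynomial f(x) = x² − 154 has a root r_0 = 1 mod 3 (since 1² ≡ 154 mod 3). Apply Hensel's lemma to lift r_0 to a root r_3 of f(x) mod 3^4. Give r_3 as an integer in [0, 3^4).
r_3 = 37 (mod 81)

Hensel's recurrence: r_{i+1} = r_i − f(r_i)·(f′(r_i))^{-1} mod 3^{i+2}, with f′(x) = 2x. Iterate:
  r_0 = 1 (mod 3)
  r_1 = 1 (mod 9)
  r_2 = 10 (mod 27)
  r_3 = 37 (mod 81)
Final: r_3 = 37, and one checks f(r_3) ≡ 0 mod 3^4.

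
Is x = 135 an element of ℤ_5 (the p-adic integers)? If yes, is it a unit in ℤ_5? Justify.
x ∈ ℤ_5 but not a unit; v_5(x) = 1 > 0

ℤ_5 = {x ∈ ℚ_5 : v_5(x) ≥ 0} and ℤ_5^× = {x ∈ ℤ_5 : v_5(x) = 0}. Here v_5(135) = v_5(num) − v_5(den) = 1; compare against these criteria.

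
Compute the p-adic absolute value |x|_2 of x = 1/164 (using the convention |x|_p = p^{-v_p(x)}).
|1/164|_2 = 4

Step 1 — compute v_2(x) by factoring powers of 2 out of the numerator and denominator: v_2(1/164) = -2. Step 2 — apply |x|_p = p^{-v_p(x)} = 2^{2} = 4.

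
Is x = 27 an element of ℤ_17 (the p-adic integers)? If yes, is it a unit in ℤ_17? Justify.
x ∈ ℤ_17^× (unit); v_17(x) = 0

ℤ_17 = {x ∈ ℚ_17 : v_17(x) ≥ 0} and ℤ_17^× = {x ∈ ℤ_17 : v_17(x) = 0}. Here v_17(27) = v_17(num) − v_17(den) = 0; compare against these criteria.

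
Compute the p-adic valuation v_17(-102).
v_17(-102) = 1

v_17(n) is the largest exponent k such that 17^k divides n. Factor out: -102 = -17^1 · 6. (Sign doesn't affect v_p.) So v_17(-102) = 1.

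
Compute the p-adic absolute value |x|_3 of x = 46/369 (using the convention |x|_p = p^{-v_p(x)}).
|46/369|_3 = 9

Step 1 — compute v_3(x) by factoring powers of 3 out of the numerator and denominator: v_3(46/369) = -2. Step 2 — apply |x|_p = p^{-v_p(x)} = 3^{2} = 9.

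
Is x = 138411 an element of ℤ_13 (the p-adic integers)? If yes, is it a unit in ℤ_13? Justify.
x ∈ ℤ_13 but not a unit; v_13(x) = 3 > 0

ℤ_13 = {x ∈ ℚ_13 : v_13(x) ≥ 0} and ℤ_13^× = {x ∈ ℤ_13 : v_13(x) = 0}. Here v_13(138411) = v_13(num) − v_13(den) = 3; compare against these criteria.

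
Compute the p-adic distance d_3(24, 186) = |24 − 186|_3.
d_3(24, 186) = 1/81

Step 1 — x − y = 24 − 186 = -162. Step 2 — v_3(-162) = 4 (factor: -162 = −(3^4 · 2); the sign does not affect v_p). Step 3 — |x − y|_3 = 3^{-4} = 1/81.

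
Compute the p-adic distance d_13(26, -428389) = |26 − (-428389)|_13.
d_13(26, -428389) = 1/28561

Step 1 — x − y = 26 − (-428389) = 428415. Step 2 — v_13(428415) = 4 (factor: 428415 = (13^4 · 15); the sign does not affect v_p). Step 3 — |x − y|_13 = 13^{-4} = 1/28561.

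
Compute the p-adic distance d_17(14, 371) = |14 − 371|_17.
d_17(14, 371) = 1/17

Step 1 — x − y = 14 − 371 = -357. Step 2 — v_17(-357) = 1 (factor: -357 = −(17^1 · 21); the sign does not affect v_p). Step 3 — |x − y|_17 = 17^{-1} = 1/17.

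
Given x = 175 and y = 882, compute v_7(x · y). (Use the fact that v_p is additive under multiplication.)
v_7(154350) = 3

v_p(x) = 1 (factor: 175 = 7^1 · 25); v_p(y) = 2 (factor: 882 = 7^2 · 18). Additivity: v_p(xy) = v_p(x) + v_p(y) = 1 + 2 = 3. (Direct check: xy = 154350 = 7^3 · (450).)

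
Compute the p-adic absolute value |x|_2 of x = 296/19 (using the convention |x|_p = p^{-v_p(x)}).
|296/19|_2 = 1/8

Step 1 — compute v_2(x) by factoring powers of 2 out of the numerator and denominator: v_2(296/19) = 3. Step 2 — apply |x|_p = p^{-v_p(x)} = 2^{-3} = 1/8.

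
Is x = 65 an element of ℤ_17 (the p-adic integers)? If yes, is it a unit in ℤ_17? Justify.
x ∈ ℤ_17^× (unit); v_17(x) = 0

ℤ_17 = {x ∈ ℚ_17 : v_17(x) ≥ 0} and ℤ_17^× = {x ∈ ℤ_17 : v_17(x) = 0}. Here v_17(65) = v_17(num) − v_17(den) = 0; compare against these criteria.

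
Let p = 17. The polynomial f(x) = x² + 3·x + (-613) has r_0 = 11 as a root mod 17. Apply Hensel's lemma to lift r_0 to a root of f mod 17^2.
r_1 = 249 (mod 289)

Hensel: r_{i+1} = r_i − f(r_i)·(f′(r_i))^{-1} mod 17^{i+2}, f′(x) = 2x + 3. Iterate:
  r_0 = 11 (mod 17)
  r_1 = 249 (mod 289)
Final: r = 249 satisfies f(r) ≡ 0 mod 17^2.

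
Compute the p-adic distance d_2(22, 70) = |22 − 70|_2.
d_2(22, 70) = 1/16

Step 1 — x − y = 22 − 70 = -48. Step 2 — v_2(-48) = 4 (factor: -48 = −(2^4 · 3); the sign does not affect v_p). Step 3 — |x − y|_2 = 2^{-4} = 1/16.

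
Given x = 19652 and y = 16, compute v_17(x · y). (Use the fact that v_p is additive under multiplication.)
v_17(314432) = 3

v_p(x) = 3 (factor: 19652 = 17^3 · 4); v_p(y) = 0 (factor: 16 = 17^0 · 16). Additivity: v_p(xy) = v_p(x) + v_p(y) = 3 + 0 = 3. (Direct check: xy = 314432 = 17^3 · (64).)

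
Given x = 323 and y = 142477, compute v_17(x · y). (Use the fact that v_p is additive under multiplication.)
v_17(46020071) = 4

v_p(x) = 1 (factor: 323 = 17^1 · 19); v_p(y) = 3 (factor: 142477 = 17^3 · 29). Additivity: v_p(xy) = v_p(x) + v_p(y) = 1 + 3 = 4. (Direct check: xy = 46020071 = 17^4 · (551).)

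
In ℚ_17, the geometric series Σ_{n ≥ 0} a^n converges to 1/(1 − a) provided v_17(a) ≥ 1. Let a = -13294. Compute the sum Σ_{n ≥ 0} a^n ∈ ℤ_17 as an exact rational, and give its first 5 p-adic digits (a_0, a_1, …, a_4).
Σ a^n = 1/(1 − a) = 1/13295;  first 5 digits = (1, 0, 5, 14, 7)

v_17(a) = 2 ≥ 1, so the series converges in ℤ_17 to 1/(1 − a) = 1/(1 − (-13294)) = 1/13295. Expand this rational in ℤ_17: compute digits iteratively via d_i = x_i mod 17, x_{i+1} = (x_i − d_i)/17. The first 5 digits are (1, 0, 5, 14, 7).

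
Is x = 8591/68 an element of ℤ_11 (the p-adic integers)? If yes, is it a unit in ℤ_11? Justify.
x ∈ ℤ_11 but not a unit; v_11(x) = 2 > 0

ℤ_11 = {x ∈ ℚ_11 : v_11(x) ≥ 0} and ℤ_11^× = {x ∈ ℤ_11 : v_11(x) = 0}. Here v_11(8591/68) = v_11(num) − v_11(den) = 2; compare against these criteria.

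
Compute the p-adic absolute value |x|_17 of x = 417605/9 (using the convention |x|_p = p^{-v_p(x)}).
|417605/9|_17 = 1/83521

Step 1 — compute v_17(x) by factoring powers of 17 out of the numerator and denominator: v_17(417605/9) = 4. Step 2 — apply |x|_p = p^{-v_p(x)} = 17^{-4} = 1/83521.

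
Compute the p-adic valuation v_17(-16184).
v_17(-16184) = 2

v_17(n) is the largest exponent k such that 17^k divides n. Factor out: -16184 = -17^2 · 56. (Sign doesn't affect v_p.) So v_17(-16184) = 2.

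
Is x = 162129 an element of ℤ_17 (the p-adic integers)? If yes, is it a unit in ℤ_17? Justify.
x ∈ ℤ_17 but not a unit; v_17(x) = 3 > 0

ℤ_17 = {x ∈ ℚ_17 : v_17(x) ≥ 0} and ℤ_17^× = {x ∈ ℤ_17 : v_17(x) = 0}. Here v_17(162129) = v_17(num) − v_17(den) = 3; compare against these criteria.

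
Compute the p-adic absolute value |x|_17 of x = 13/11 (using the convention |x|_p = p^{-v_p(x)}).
|13/11|_17 = 1

Step 1 — compute v_17(x) by factoring powers of 17 out of the numerator and denominator: v_17(13/11) = 0. Step 2 — apply |x|_p = p^{-v_p(x)} = 17^{0} = 1.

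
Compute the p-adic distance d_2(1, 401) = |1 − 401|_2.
d_2(1, 401) = 1/16

Step 1 — x − y = 1 − 401 = -400. Step 2 — v_2(-400) = 4 (factor: -400 = −(2^4 · 25); the sign does not affect v_p). Step 3 — |x − y|_2 = 2^{-4} = 1/16.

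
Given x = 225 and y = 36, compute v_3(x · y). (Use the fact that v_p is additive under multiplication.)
v_3(8100) = 4

v_p(x) = 2 (factor: 225 = 3^2 · 25); v_p(y) = 2 (factor: 36 = 3^2 · 4). Additivity: v_p(xy) = v_p(x) + v_p(y) = 2 + 2 = 4. (Direct check: xy = 8100 = 3^4 · (100).)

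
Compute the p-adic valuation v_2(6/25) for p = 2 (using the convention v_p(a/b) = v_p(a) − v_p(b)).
v_2(6/25) = 1

Factor powers of 2 from the numerator and denominator of the reduced fraction: 6 = 2^1 · 3 and 25 = 2^0 · 25. Apply v_p(a/b) = v_p(a) − v_p(b): v_2(6/25) = 1 − 0 = 1.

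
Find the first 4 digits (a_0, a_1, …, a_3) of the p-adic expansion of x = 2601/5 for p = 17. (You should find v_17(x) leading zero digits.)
(a_0, …, a_3) = (0, 0, 12, 13)

v_17(2601/5) = 2, so a_0 = ... = a_1 = 0. Factor out: x = 17^2 · u with u = 9/5 a unit in ℤ_17. Expand u iteratively via a_{v+i} = u_i mod 17, u_{i+1} = (u_i − a_{v+i})/17:
  u_0 = 9/5;  a_2 = 12;  u_1 = (u_0 − 12)/17 = -3/5
  u_1 = -3/5;  a_3 = 13;  u_2 = (u_1 − 13)/17 = -4/5
Digits: (0, 0, 12, 13).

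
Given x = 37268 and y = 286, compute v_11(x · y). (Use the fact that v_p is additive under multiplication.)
v_11(10658648) = 4

v_p(x) = 3 (factor: 37268 = 11^3 · 28); v_p(y) = 1 (factor: 286 = 11^1 · 26). Additivity: v_p(xy) = v_p(x) + v_p(y) = 3 + 1 = 4. (Direct check: xy = 10658648 = 11^4 · (728).)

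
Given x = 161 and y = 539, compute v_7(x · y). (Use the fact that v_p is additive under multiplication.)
v_7(86779) = 3

v_p(x) = 1 (factor: 161 = 7^1 · 23); v_p(y) = 2 (factor: 539 = 7^2 · 11). Additivity: v_p(xy) = v_p(x) + v_p(y) = 1 + 2 = 3. (Direct check: xy = 86779 = 7^3 · (253).)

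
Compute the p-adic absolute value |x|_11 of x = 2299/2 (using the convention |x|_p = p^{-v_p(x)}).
|2299/2|_11 = 1/121

Step 1 — compute v_11(x) by factoring powers of 11 out of the numerator and denominator: v_11(2299/2) = 2. Step 2 — apply |x|_p = p^{-v_p(x)} = 11^{-2} = 1/121.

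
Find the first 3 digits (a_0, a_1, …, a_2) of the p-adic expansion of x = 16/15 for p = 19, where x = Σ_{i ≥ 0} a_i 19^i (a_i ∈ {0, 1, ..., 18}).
(a_0, …, a_2) = (15, 17, 13)

v_19(16/15) = 0 (numerator and denominator both coprime to 19), so x ∈ ℤ_19^×. Compute digits iteratively via a_i = x_i mod 19, x_{i+1} = (x_i − a_i)/19, with x_0 = x:
  x_0 = 16/15;  a_0 = 15;  x_1 = (x_0 − 15)/19 = -11/15
  x_1 = -11/15;  a_1 = 17;  x_2 = (x_1 − 17)/19 = -14/15
  x_2 = -14/15;  a_2 = 13;  x_3 = (x_2 − 13)/19 = -11/15
Digits: (15, 17, 13).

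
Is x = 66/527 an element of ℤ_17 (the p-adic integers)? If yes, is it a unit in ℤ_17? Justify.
x ∉ ℤ_17 (v_17(x) = -1 < 0)

ℤ_17 = {x ∈ ℚ_17 : v_17(x) ≥ 0} and ℤ_17^× = {x ∈ ℤ_17 : v_17(x) = 0}. Here v_17(66/527) = v_17(num) − v_17(den) = -1; compare against these criteria.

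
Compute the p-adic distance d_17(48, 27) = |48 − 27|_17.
d_17(48, 27) = 1

Step 1 — x − y = 48 − 27 = 21. Step 2 — v_17(21) = 0 (factor: 21 = (17^0 · 21); the sign does not affect v_p). Step 3 — |x − y|_17 = 17^{0} = 1.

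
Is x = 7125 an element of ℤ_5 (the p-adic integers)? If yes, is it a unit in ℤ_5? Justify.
x ∈ ℤ_5 but not a unit; v_5(x) = 3 > 0

ℤ_5 = {x ∈ ℚ_5 : v_5(x) ≥ 0} and ℤ_5^× = {x ∈ ℤ_5 : v_5(x) = 0}. Here v_5(7125) = v_5(num) − v_5(den) = 3; compare against these criteria.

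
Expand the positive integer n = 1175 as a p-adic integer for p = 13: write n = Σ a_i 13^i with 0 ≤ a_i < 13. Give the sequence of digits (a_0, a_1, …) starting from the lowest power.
(a_0, a_1, …) = (5, 12, 6)

Repeated division by 13 gives the digits low-to-high: 1175 = 5 + 12·13^1 + 6·13^2. Digit sequence: (5, 12, 6).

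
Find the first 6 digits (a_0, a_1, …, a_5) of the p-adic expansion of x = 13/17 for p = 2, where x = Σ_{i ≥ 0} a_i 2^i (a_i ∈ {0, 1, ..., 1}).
(a_0, …, a_5) = (1, 0, 1, 1, 1, 1)

v_2(13/17) = 0 (numerator and denominator both coprime to 2), so x ∈ ℤ_2^×. Compute digits iteratively via a_i = x_i mod 2, x_{i+1} = (x_i − a_i)/2, with x_0 = x:
  x_0 = 13/17;  a_0 = 1;  x_1 = (x_0 − 1)/2 = -2/17
  x_1 = -2/17;  a_1 = 0;  x_2 = (x_1 − 0)/2 = -1/17
  x_2 = -1/17;  a_2 = 1;  x_3 = (x_2 − 1)/2 = -9/17
  x_3 = -9/17;  a_3 = 1;  x_4 = (x_3 − 1)/2 = -13/17
  x_4 = -13/17;  a_4 = 1;  x_5 = (x_4 − 1)/2 = -15/17
  x_5 = -15/17;  a_5 = 1;  x_6 = (x_5 − 1)/2 = -16/17
Digits: (1, 0, 1, 1, 1, 1).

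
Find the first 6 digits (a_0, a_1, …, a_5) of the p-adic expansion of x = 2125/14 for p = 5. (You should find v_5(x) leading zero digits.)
(a_0, …, a_5) = (0, 0, 0, 3, 0, 1)

v_5(2125/14) = 3, so a_0 = ... = a_2 = 0. Factor out: x = 5^3 · u with u = 17/14 a unit in ℤ_5. Expand u iteratively via a_{v+i} = u_i mod 5, u_{i+1} = (u_i − a_{v+i})/5:
  u_0 = 17/14;  a_3 = 3;  u_1 = (u_0 − 3)/5 = -5/14
  u_1 = -5/14;  a_4 = 0;  u_2 = (u_1 − 0)/5 = -1/14
  u_2 = -1/14;  a_5 = 1;  u_3 = (u_2 − 1)/5 = -3/14
Digits: (0, 0, 0, 3, 0, 1).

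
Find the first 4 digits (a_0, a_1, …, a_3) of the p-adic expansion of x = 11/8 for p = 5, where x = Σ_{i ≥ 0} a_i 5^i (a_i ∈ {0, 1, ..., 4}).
(a_0, …, a_3) = (2, 3, 0, 3)

v_5(11/8) = 0 (numerator and denominator both coprime to 5), so x ∈ ℤ_5^×. Compute digits iteratively via a_i = x_i mod 5, x_{i+1} = (x_i − a_i)/5, with x_0 = x:
  x_0 = 11/8;  a_0 = 2;  x_1 = (x_0 − 2)/5 = -1/8
  x_1 = -1/8;  a_1 = 3;  x_2 = (x_1 − 3)/5 = -5/8
  x_2 = -5/8;  a_2 = 0;  x_3 = (x_2 − 0)/5 = -1/8
  x_3 = -1/8;  a_3 = 3;  x_4 = (x_3 − 3)/5 = -5/8
Digits: (2, 3, 0, 3).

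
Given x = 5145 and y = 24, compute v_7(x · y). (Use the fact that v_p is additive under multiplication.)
v_7(123480) = 3

v_p(x) = 3 (factor: 5145 = 7^3 · 15); v_p(y) = 0 (factor: 24 = 7^0 · 24). Additivity: v_p(xy) = v_p(x) + v_p(y) = 3 + 0 = 3. (Direct check: xy = 123480 = 7^3 · (360).)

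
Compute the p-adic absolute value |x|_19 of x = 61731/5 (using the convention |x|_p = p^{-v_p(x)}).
|61731/5|_19 = 1/6859

Step 1 — compute v_19(x) by factoring powers of 19 out of the numerator and denominator: v_19(61731/5) = 3. Step 2 — apply |x|_p = p^{-v_p(x)} = 19^{-3} = 1/6859.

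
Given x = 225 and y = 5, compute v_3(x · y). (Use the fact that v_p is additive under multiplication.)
v_3(1125) = 2

v_p(x) = 2 (factor: 225 = 3^2 · 25); v_p(y) = 0 (factor: 5 = 3^0 · 5). Additivity: v_p(xy) = v_p(x) + v_p(y) = 2 + 0 = 2. (Direct check: xy = 1125 = 3^2 · (125).)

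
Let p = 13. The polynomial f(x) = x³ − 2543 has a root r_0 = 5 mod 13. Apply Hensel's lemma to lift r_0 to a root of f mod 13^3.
r_2 = 1227 (mod 2197)

Hensel: r_{i+1} = r_i − f(r_i)/f′(r_i) mod 13^{i+2}, where f′(x) = 3x². Iterate:
  r_0 = 5 (mod 13)
  r_1 = 44 (mod 169)
  r_2 = 1227 (mod 2197)
Final: r = 1227 with f(r) ≡ 0 mod 13^3.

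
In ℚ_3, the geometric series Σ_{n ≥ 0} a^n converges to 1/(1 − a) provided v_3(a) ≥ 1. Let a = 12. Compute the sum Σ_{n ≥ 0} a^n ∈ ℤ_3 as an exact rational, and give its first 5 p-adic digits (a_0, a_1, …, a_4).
Σ a^n = 1/(1 − a) = -1/11;  first 5 digits = (1, 1, 2, 0, 0)

v_3(a) = 1 ≥ 1, so the series converges in ℤ_3 to 1/(1 − a) = 1/(1 − 12) = -1/11. Expand this rational in ℤ_3: compute digits iteratively via d_i = x_i mod 3, x_{i+1} = (x_i − d_i)/3. The first 5 digits are (1, 1, 2, 0, 0).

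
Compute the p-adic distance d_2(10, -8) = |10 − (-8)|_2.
d_2(10, -8) = 1/2

Step 1 — x − y = 10 − (-8) = 18. Step 2 — v_2(18) = 1 (factor: 18 = (2^1 · 9); the sign does not affect v_p). Step 3 — |x − y|_2 = 2^{-1} = 1/2.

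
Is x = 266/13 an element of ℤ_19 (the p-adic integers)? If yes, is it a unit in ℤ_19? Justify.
x ∈ ℤ_19 but not a unit; v_19(x) = 1 > 0

ℤ_19 = {x ∈ ℚ_19 : v_19(x) ≥ 0} and ℤ_19^× = {x ∈ ℤ_19 : v_19(x) = 0}. Here v_19(266/13) = v_19(num) − v_19(den) = 1; compare against these criteria.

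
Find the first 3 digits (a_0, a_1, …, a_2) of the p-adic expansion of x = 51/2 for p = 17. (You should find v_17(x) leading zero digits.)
(a_0, …, a_2) = (0, 10, 8)

v_17(51/2) = 1, so a_0 = ... = a_0 = 0. Factor out: x = 17^1 · u with u = 3/2 a unit in ℤ_17. Expand u iteratively via a_{v+i} = u_i mod 17, u_{i+1} = (u_i − a_{v+i})/17:
  u_0 = 3/2;  a_1 = 10;  u_1 = (u_0 − 10)/17 = -1/2
  u_1 = -1/2;  a_2 = 8;  u_2 = (u_1 − 8)/17 = -1/2
Digits: (0, 10, 8).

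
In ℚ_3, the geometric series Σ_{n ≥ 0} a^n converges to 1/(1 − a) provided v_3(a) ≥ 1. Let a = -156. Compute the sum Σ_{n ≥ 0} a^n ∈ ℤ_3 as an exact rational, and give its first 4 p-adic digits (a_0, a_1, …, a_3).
Σ a^n = 1/(1 − a) = 1/157;  first 4 digits = (1, 2, 1, 0)

v_3(a) = 1 ≥ 1, so the series converges in ℤ_3 to 1/(1 − a) = 1/(1 − (-156)) = 1/157. Expand this rational in ℤ_3: compute digits iteratively via d_i = x_i mod 3, x_{i+1} = (x_i − d_i)/3. The first 4 digits are (1, 2, 1, 0).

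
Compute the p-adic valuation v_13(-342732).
v_13(-342732) = 4

v_13(n) is the largest exponent k such that 13^k divides n. Factor out: -342732 = -13^4 · 12. (Sign doesn't affect v_p.) So v_13(-342732) = 4.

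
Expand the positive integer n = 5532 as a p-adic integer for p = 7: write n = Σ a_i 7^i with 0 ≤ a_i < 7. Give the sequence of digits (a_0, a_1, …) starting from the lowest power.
(a_0, a_1, …) = (2, 6, 0, 2, 2)

Repeated division by 7 gives the digits low-to-high: 5532 = 2 + 6·7^1 + 2·7^3 + 2·7^4. Digit sequence: (2, 6, 0, 2, 2).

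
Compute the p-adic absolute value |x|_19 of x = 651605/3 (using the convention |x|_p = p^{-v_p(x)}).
|651605/3|_19 = 1/130321

Step 1 — compute v_19(x) by factoring powers of 19 out of the numerator and denominator: v_19(651605/3) = 4. Step 2 — apply |x|_p = p^{-v_p(x)} = 19^{-4} = 1/130321.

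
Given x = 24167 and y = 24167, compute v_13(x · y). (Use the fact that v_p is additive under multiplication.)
v_13(584043889) = 6

v_p(x) = 3 (factor: 24167 = 13^3 · 11); v_p(y) = 3 (factor: 24167 = 13^3 · 11). Additivity: v_p(xy) = v_p(x) + v_p(y) = 3 + 3 = 6. (Direct check: xy = 584043889 = 13^6 · (121).)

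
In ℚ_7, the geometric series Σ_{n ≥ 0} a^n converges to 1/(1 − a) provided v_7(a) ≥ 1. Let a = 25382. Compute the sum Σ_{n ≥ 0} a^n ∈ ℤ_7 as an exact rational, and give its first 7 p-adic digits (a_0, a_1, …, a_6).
Σ a^n = 1/(1 − a) = -1/25381;  first 7 digits = (1, 0, 0, 4, 3, 1, 2)

v_7(a) = 3 ≥ 1, so the series converges in ℤ_7 to 1/(1 − a) = 1/(1 − 25382) = -1/25381. Expand this rational in ℤ_7: compute digits iteratively via d_i = x_i mod 7, x_{i+1} = (x_i − d_i)/7. The first 7 digits are (1, 0, 0, 4, 3, 1, 2).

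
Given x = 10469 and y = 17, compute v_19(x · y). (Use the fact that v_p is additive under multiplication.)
v_19(177973) = 2

v_p(x) = 2 (factor: 10469 = 19^2 · 29); v_p(y) = 0 (factor: 17 = 19^0 · 17). Additivity: v_p(xy) = v_p(x) + v_p(y) = 2 + 0 = 2. (Direct check: xy = 177973 = 19^2 · (493).)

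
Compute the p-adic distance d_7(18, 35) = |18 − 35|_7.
d_7(18, 35) = 1

Step 1 — x − y = 18 − 35 = -17. Step 2 — v_7(-17) = 0 (factor: -17 = −(7^0 · 17); the sign does not affect v_p). Step 3 — |x − y|_7 = 7^{0} = 1.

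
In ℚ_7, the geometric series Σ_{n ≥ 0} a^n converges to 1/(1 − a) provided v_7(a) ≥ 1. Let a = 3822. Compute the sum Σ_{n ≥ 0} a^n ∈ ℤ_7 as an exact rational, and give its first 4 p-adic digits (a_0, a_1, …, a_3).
Σ a^n = 1/(1 − a) = -1/3821;  first 4 digits = (1, 0, 1, 4)

v_7(a) = 2 ≥ 1, so the series converges in ℤ_7 to 1/(1 − a) = 1/(1 − 3822) = -1/3821. Expand this rational in ℤ_7: compute digits iteratively via d_i = x_i mod 7, x_{i+1} = (x_i − d_i)/7. The first 4 digits are (1, 0, 1, 4).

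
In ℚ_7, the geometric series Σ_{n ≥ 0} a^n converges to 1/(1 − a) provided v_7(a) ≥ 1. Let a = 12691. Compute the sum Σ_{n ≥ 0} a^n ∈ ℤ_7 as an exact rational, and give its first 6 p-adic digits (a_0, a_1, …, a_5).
Σ a^n = 1/(1 − a) = -1/12690;  first 6 digits = (1, 0, 0, 2, 5, 0)

v_7(a) = 3 ≥ 1, so the series converges in ℤ_7 to 1/(1 − a) = 1/(1 − 12691) = -1/12690. Expand this rational in ℤ_7: compute digits iteratively via d_i = x_i mod 7, x_{i+1} = (x_i − d_i)/7. The first 6 digits are (1, 0, 0, 2, 5, 0).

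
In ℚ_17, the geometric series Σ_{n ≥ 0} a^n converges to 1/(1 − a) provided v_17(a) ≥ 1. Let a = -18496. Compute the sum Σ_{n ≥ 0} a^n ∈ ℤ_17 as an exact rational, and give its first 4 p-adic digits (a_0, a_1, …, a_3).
Σ a^n = 1/(1 − a) = 1/18497;  first 4 digits = (1, 0, 4, 13)

v_17(a) = 2 ≥ 1, so the series converges in ℤ_17 to 1/(1 − a) = 1/(1 − (-18496)) = 1/18497. Expand this rational in ℤ_17: compute digits iteratively via d_i = x_i mod 17, x_{i+1} = (x_i − d_i)/17. The first 4 digits are (1, 0, 4, 13).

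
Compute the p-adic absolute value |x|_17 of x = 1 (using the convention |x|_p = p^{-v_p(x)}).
|1|_17 = 1

Step 1 — compute v_17(x) by factoring powers of 17 out of the numerator and denominator: v_17(1) = 0. Step 2 — apply |x|_p = p^{-v_p(x)} = 17^{0} = 1.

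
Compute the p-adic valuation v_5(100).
v_5(100) = 2

v_5(n) is the largest exponent k such that 5^k divides n. Factor out: 100 = 5^2 · 4. (Sign doesn't affect v_p.) So v_5(100) = 2.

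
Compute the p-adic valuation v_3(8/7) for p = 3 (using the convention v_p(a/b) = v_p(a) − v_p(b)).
v_3(8/7) = 0

Factor powers of 3 from the numerator and denominator of the reduced fraction: 8 = 3^0 · 8 and 7 = 3^0 · 7. Apply v_p(a/b) = v_p(a) − v_p(b): v_3(8/7) = 0 − 0 = 0.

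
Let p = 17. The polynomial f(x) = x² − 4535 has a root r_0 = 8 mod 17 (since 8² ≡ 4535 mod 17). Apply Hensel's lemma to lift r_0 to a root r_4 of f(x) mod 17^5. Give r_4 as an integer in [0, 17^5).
r_4 = 581629 (mod 1419857)

Hensel's recurrence: r_{i+1} = r_i − f(r_i)·(f′(r_i))^{-1} mod 17^{i+2}, with f′(x) = 2x. Iterate:
  r_0 = 8 (mod 17)
  r_1 = 161 (mod 289)
  r_2 = 1895 (mod 4913)
  r_3 = 80503 (mod 83521)
  r_4 = 581629 (mod 1419857)
Final: r_4 = 581629, and one checks f(r_4) ≡ 0 mod 17^5.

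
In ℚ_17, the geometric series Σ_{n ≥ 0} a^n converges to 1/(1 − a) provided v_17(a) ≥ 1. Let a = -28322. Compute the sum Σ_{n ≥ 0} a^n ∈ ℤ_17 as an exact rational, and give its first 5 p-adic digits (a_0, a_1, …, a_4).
Σ a^n = 1/(1 − a) = 1/28323;  first 5 digits = (1, 0, 4, 11, 15)

v_17(a) = 2 ≥ 1, so the series converges in ℤ_17 to 1/(1 − a) = 1/(1 − (-28322)) = 1/28323. Expand this rational in ℤ_17: compute digits iteratively via d_i = x_i mod 17, x_{i+1} = (x_i − d_i)/17. The first 5 digits are (1, 0, 4, 11, 15).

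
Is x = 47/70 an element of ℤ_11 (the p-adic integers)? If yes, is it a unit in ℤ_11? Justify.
x ∈ ℤ_11^× (unit); v_11(x) = 0

ℤ_11 = {x ∈ ℚ_11 : v_11(x) ≥ 0} and ℤ_11^× = {x ∈ ℤ_11 : v_11(x) = 0}. Here v_11(47/70) = v_11(num) − v_11(den) = 0; compare against these criteria.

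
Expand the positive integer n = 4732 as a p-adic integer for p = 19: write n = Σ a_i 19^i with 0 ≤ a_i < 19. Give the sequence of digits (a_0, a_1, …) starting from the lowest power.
(a_0, a_1, …) = (1, 2, 13)

Repeated division by 19 gives the digits low-to-high: 4732 = 1 + 2·19^1 + 13·19^2. Digit sequence: (1, 2, 13).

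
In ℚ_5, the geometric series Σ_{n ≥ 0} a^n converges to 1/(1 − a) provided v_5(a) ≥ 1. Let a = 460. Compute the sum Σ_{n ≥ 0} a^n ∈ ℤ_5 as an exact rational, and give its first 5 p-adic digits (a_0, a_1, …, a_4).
Σ a^n = 1/(1 − a) = -1/459;  first 5 digits = (1, 2, 2, 4, 2)

v_5(a) = 1 ≥ 1, so the series converges in ℤ_5 to 1/(1 − a) = 1/(1 − 460) = -1/459. Expand this rational in ℤ_5: compute digits iteratively via d_i = x_i mod 5, x_{i+1} = (x_i − d_i)/5. The first 5 digits are (1, 2, 2, 4, 2).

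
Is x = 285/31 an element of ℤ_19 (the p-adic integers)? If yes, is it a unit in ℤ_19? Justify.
x ∈ ℤ_19 but not a unit; v_19(x) = 1 > 0

ℤ_19 = {x ∈ ℚ_19 : v_19(x) ≥ 0} and ℤ_19^× = {x ∈ ℤ_19 : v_19(x) = 0}. Here v_19(285/31) = v_19(num) − v_19(den) = 1; compare against these criteria.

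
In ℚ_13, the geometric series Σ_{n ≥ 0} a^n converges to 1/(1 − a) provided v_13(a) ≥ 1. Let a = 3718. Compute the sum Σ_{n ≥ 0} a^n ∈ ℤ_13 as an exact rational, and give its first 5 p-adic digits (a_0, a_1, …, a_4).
Σ a^n = 1/(1 − a) = -1/3717;  first 5 digits = (1, 0, 9, 1, 3)

v_13(a) = 2 ≥ 1, so the series converges in ℤ_13 to 1/(1 − a) = 1/(1 − 3718) = -1/3717. Expand this rational in ℤ_13: compute digits iteratively via d_i = x_i mod 13, x_{i+1} = (x_i − d_i)/13. The first 5 digits are (1, 0, 9, 1, 3).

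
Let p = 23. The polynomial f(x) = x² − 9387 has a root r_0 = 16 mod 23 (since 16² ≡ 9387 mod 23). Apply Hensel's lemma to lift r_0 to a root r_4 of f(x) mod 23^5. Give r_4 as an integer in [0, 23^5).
r_4 = 3330968 (mod 6436343)

Hensel's recurrence: r_{i+1} = r_i − f(r_i)·(f′(r_i))^{-1} mod 23^{i+2}, with f′(x) = 2x. Iterate:
  r_0 = 16 (mod 23)
  r_1 = 384 (mod 529)
  r_2 = 9377 (mod 12167)
  r_3 = 252717 (mod 279841)
  r_4 = 3330968 (mod 6436343)
Final: r_4 = 3330968, and one checks f(r_4) ≡ 0 mod 23^5.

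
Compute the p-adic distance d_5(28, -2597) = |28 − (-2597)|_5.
d_5(28, -2597) = 1/125

Step 1 — x − y = 28 − (-2597) = 2625. Step 2 — v_5(2625) = 3 (factor: 2625 = (5^3 · 21); the sign does not affect v_p). Step 3 — |x − y|_5 = 5^{-3} = 1/125.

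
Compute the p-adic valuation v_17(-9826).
v_17(-9826) = 3

v_17(n) is the largest exponent k such that 17^k divides n. Factor out: -9826 = -17^3 · 2. (Sign doesn't affect v_p.) So v_17(-9826) = 3.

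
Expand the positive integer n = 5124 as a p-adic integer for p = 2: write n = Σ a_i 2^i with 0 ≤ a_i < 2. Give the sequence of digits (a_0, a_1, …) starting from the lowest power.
(a_0, a_1, …) = (0, 0, 1, 0, 0, 0, 0, 0, 0, 0, 1, 0, 1)

Repeated division by 2 gives the digits low-to-high: 5124 = 1·2^2 + 1·2^10 + 1·2^12. Digit sequence: (0, 0, 1, 0, 0, 0, 0, 0, 0, 0, 1, 0, 1).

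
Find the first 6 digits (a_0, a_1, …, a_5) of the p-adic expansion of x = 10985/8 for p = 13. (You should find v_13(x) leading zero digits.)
(a_0, …, a_5) = (0, 0, 0, 12, 4, 11)

v_13(10985/8) = 3, so a_0 = ... = a_2 = 0. Factor out: x = 13^3 · u with u = 5/8 a unit in ℤ_13. Expand u iteratively via a_{v+i} = u_i mod 13, u_{i+1} = (u_i − a_{v+i})/13:
  u_0 = 5/8;  a_3 = 12;  u_1 = (u_0 − 12)/13 = -7/8
  u_1 = -7/8;  a_4 = 4;  u_2 = (u_1 − 4)/13 = -3/8
  u_2 = -3/8;  a_5 = 11;  u_3 = (u_2 − 11)/13 = -7/8
Digits: (0, 0, 0, 12, 4, 11).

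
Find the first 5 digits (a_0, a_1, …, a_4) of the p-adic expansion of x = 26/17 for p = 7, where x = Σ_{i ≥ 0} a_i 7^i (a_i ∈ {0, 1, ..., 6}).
(a_0, …, a_4) = (4, 5, 5, 0, 4)

v_7(26/17) = 0 (numerator and denominator both coprime to 7), so x ∈ ℤ_7^×. Compute digits iteratively via a_i = x_i mod 7, x_{i+1} = (x_i − a_i)/7, with x_0 = x:
  x_0 = 26/17;  a_0 = 4;  x_1 = (x_0 − 4)/7 = -6/17
  x_1 = -6/17;  a_1 = 5;  x_2 = (x_1 − 5)/7 = -13/17
  x_2 = -13/17;  a_2 = 5;  x_3 = (x_2 − 5)/7 = -14/17
  x_3 = -14/17;  a_3 = 0;  x_4 = (x_3 − 0)/7 = -2/17
  x_4 = -2/17;  a_4 = 4;  x_5 = (x_4 − 4)/7 = -10/17
Digits: (4, 5, 5, 0, 4).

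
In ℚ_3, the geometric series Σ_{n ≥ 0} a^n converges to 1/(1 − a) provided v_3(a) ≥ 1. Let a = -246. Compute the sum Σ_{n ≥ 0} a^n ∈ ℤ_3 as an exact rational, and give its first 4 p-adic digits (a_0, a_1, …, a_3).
Σ a^n = 1/(1 − a) = 1/247;  first 4 digits = (1, 2, 0, 2)

v_3(a) = 1 ≥ 1, so the series converges in ℤ_3 to 1/(1 − a) = 1/(1 − (-246)) = 1/247. Expand this rational in ℤ_3: compute digits iteratively via d_i = x_i mod 3, x_{i+1} = (x_i − d_i)/3. The first 4 digits are (1, 2, 0, 2).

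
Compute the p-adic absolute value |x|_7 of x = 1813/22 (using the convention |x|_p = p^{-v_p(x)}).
|1813/22|_7 = 1/49

Step 1 — compute v_7(x) by factoring powers of 7 out of the numerator and denominator: v_7(1813/22) = 2. Step 2 — apply |x|_p = p^{-v_p(x)} = 7^{-2} = 1/49.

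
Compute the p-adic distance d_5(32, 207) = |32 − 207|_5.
d_5(32, 207) = 1/25

Step 1 — x − y = 32 − 207 = -175. Step 2 — v_5(-175) = 2 (factor: -175 = −(5^2 · 7); the sign does not affect v_p). Step 3 — |x − y|_5 = 5^{-2} = 1/25.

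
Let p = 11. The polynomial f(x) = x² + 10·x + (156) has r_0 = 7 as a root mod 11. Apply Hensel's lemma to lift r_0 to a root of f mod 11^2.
r_1 = 51 (mod 121)

Hensel: r_{i+1} = r_i − f(r_i)·(f′(r_i))^{-1} mod 11^{i+2}, f′(x) = 2x + 10. Iterate:
  r_0 = 7 (mod 11)
  r_1 = 51 (mod 121)
Final: r = 51 satisfies f(r) ≡ 0 mod 11^2.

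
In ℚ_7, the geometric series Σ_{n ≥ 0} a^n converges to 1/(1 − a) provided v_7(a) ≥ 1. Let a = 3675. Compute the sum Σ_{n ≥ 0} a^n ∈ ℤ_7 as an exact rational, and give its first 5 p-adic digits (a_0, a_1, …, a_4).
Σ a^n = 1/(1 − a) = -1/3674;  first 5 digits = (1, 0, 5, 3, 5)

v_7(a) = 2 ≥ 1, so the series converges in ℤ_7 to 1/(1 − a) = 1/(1 − 3675) = -1/3674. Expand this rational in ℤ_7: compute digits iteratively via d_i = x_i mod 7, x_{i+1} = (x_i − d_i)/7. The first 5 digits are (1, 0, 5, 3, 5).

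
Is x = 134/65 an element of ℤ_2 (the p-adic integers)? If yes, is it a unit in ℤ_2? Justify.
x ∈ ℤ_2 but not a unit; v_2(x) = 1 > 0

ℤ_2 = {x ∈ ℚ_2 : v_2(x) ≥ 0} and ℤ_2^× = {x ∈ ℤ_2 : v_2(x) = 0}. Here v_2(134/65) = v_2(num) − v_2(den) = 1; compare against these criteria.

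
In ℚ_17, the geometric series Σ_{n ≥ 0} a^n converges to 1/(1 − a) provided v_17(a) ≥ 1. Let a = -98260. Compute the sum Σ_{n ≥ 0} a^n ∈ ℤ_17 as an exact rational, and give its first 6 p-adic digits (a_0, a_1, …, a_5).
Σ a^n = 1/(1 − a) = 1/98261;  first 6 digits = (1, 0, 0, 14, 15, 16)

v_17(a) = 3 ≥ 1, so the series converges in ℤ_17 to 1/(1 − a) = 1/(1 − (-98260)) = 1/98261. Expand this rational in ℤ_17: compute digits iteratively via d_i = x_i mod 17, x_{i+1} = (x_i − d_i)/17. The first 6 digits are (1, 0, 0, 14, 15, 16).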